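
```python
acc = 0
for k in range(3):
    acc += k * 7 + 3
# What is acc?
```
Trace:
  acc=0
  acc=3, k=0
  acc=13, k=1
  acc=30, k=2

Final answer: 30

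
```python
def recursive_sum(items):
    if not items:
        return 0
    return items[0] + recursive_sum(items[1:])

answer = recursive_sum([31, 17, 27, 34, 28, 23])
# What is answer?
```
Call trace:
recursive_sum(items=[31, 17, 27, 34, 28, 23])
  recursive_sum(items=[17, 27, 34, 28, 23])
    recursive_sum(items=[27, 34, 28, 23])
      recursive_sum(items=[34, 28, 23])
        recursive_sum(items=[28, 23])
          recursive_sum(items=[23])
            recursive_sum(items=[])
            -> return 0
          -> return 23
        -> return 51
      -> return 85
    -> return 112
  -> return 129
-> return 160

Final answer: 160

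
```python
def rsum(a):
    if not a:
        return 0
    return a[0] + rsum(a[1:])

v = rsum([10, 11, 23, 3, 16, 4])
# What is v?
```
Call trace:
rsum(a=[10, 11, 23, 3, 16, 4])
  rsum(a=[11, 23, 3, 16, 4])
    rsum(a=[23, 3, 16, 4])
      rsum(a=[3, 16, 4])
        rsum(a=[16, 4])
          rsum(a=[4])
            rsum(a=[])
            -> return 0
          -> return 4
        -> return 20
      -> return 23
    -> return 46
  -> return 57
-> return 67

Final answer: 67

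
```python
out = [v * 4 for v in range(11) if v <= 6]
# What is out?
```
Trace:
  v=0
  v=1
  v=2
  v=3
  v=4
  v=5
  v=6
  v=7
  v=8
  v=9
  v=10
  out=[0, 4, 8, 12, 16, 20, 24]

Final answer: [0, 4, 8, 12, 16, 20, 24]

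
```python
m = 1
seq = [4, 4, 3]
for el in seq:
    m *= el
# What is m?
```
Trace:
  m=1
  m=4, el=4
  m=16, el=4
  m=48, el=3

Final answer: 48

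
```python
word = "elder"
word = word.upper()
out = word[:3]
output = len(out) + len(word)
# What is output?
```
Trace:
  word='elder'
  word='ELDER'
  word='ELDER', out='ELD'
  word='ELDER', out='ELD', output=8

Final answer: 8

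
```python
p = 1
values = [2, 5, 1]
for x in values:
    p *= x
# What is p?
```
Trace:
  p=1
  p=2, x=2
  p=10, x=5
  p=10, x=1

Final answer: 10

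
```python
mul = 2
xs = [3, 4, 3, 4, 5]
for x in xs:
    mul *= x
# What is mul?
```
Trace:
  mul=2
  mul=6, x=3
  mul=24, x=4
  mul=72, x=3
  mul=288, x=4
  mul=1440, x=5

Final answer: 1440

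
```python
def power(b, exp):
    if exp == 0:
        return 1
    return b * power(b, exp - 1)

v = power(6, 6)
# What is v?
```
Call trace:
power(b=6, exp=6)
  power(b=6, exp=5)
    power(b=6, exp=4)
      power(b=6, exp=3)
        power(b=6, exp=2)
          power(b=6, exp=1)
            power(b=6, exp=0)
            -> return 1
          -> return 6
        -> return 36
      -> return 216
    -> return 1296
  -> return 7776
-> return 46656

Final answer: 46656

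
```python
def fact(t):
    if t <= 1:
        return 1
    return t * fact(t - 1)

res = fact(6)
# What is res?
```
Call trace:
fact(t=6)
  fact(t=5)
    fact(t=4)
      fact(t=3)
        fact(t=2)
          fact(t=1)
          -> return 1
        -> return 2
      -> return 6
    -> return 24
  -> return 120
-> return 720

Final answer: 720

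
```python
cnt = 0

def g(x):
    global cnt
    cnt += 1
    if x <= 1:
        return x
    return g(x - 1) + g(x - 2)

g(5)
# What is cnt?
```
Call trace (a repeated sub-call is expanded the first time; later identical calls just restate its return value):
g(x=5)
  g(x=4)
    g(x=3)
      g(x=2)
        g(x=1)
        -> return 1
        g(x=0)
        -> return 0
      -> return 1
      g(x=1)
      -> return 1
    -> return 2
    g(x=2) -> return 1  (same call as traced above)
  -> return 3
  g(x=3) -> return 2  (same call as traced above)
-> return 5

cnt is incremented once per call, so count the calls in each subtree. Let C(x) = number of calls made by g(x).
C(0) = C(1) = 1 (base case, no recursion); C(x) = 1 + C(x - 1) + C(x - 2) otherwise.
C(2) = 1 + C(1) + C(0) = 1 + 1 + 1 = 3
C(3) = 1 + C(2) + C(1) = 1 + 3 + 1 = 5
C(4) = 1 + C(3) + C(2) = 1 + 5 + 3 = 9
C(5) = 1 + C(4) + C(3) = 1 + 9 + 5 = 15
cnt = C(5) = 15

Final answer: 15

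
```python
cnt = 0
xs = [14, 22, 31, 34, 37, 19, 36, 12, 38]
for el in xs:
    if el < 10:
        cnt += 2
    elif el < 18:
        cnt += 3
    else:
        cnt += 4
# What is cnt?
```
Trace:
  cnt=0
  cnt=3, el=14
  cnt=7, el=22
  cnt=11, el=31
  cnt=15, el=34
  cnt=19, el=37
  cnt=23, el=19
  cnt=27, el=36
  cnt=30, el=12
  cnt=34, el=38

Final answer: 34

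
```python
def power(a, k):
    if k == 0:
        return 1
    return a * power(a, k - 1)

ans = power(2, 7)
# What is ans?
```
Call trace:
power(a=2, k=7)
  power(a=2, k=6)
    power(a=2, k=5)
      power(a=2, k=4)
        power(a=2, k=3)
          power(a=2, k=2)
            power(a=2, k=1)
              power(a=2, k=0)
              -> return 1
            -> return 2
          -> return 4
        -> return 8
      -> return 16
    -> return 32
  -> return 64
-> return 128

Final answer: 128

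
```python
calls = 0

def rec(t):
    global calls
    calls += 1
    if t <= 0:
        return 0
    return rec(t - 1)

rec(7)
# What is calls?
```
Call trace:
rec(t=7)
  rec(t=6)
    rec(t=5)
      rec(t=4)
        rec(t=3)
          rec(t=2)
            rec(t=1)
              rec(t=0)
              -> return 0
            -> return 0
          -> return 0
        -> return 0
      -> return 0
    -> return 0
  -> return 0
-> return 0

calls is incremented once per call. rec is entered once for each t = 7, 6, 5, 4, 3, 2, 1, 0 (the t <= 0 call returns without recursing), i.e. 7 + 1 calls.
calls = 8

Final answer: 8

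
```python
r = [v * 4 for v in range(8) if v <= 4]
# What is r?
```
Trace:
  v=0
  v=1
  v=2
  v=3
  v=4
  v=5
  v=6
  v=7
  r=[0, 4, 8, 12, 16]

Final answer: [0, 4, 8, 12, 16]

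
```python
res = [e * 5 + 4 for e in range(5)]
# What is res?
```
Trace:
  e=0
  e=1
  e=2
  e=3
  e=4
  res=[4, 9, 14, 19, 24]

Final answer: [4, 9, 14, 19, 24]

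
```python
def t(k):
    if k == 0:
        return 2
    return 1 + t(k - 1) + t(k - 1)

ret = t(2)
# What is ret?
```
Call trace (a repeated sub-call is expanded the first time; later identical calls just restate its return value):
t(k=2)
  t(k=1)
    t(k=0)
    -> return 2
    t(k=0)
    -> return 2
  -> return 5
  t(k=1) -> return 5  (same call as traced above)
-> return 11

Final answer: 11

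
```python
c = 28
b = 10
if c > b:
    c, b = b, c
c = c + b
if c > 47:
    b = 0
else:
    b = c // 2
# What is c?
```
Trace:
  c=28
  c=28, b=10
  c=10, b=28
  c=38, b=28
  c=38, b=19

Final answer: 38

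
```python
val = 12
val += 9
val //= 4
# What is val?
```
Trace:
  val=12
  val=21
  val=5

Final answer: 5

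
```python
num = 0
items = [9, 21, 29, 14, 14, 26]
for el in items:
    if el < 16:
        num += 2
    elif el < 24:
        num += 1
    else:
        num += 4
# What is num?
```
Trace:
  num=0
  num=2, el=9
  num=3, el=21
  num=7, el=29
  num=9, el=14
  num=11, el=14
  num=15, el=26

Final answer: 15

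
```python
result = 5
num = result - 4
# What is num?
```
Trace:
  result=5
  result=5, num=1

Final answer: 1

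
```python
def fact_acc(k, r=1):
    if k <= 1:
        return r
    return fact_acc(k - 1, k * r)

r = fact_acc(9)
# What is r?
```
Call trace:
fact_acc(k=9, r=1)
  fact_acc(k=8, r=9)
    fact_acc(k=7, r=72)
      fact_acc(k=6, r=504)
        fact_acc(k=5, r=3024)
          fact_acc(k=4, r=15120)
            fact_acc(k=3, r=60480)
              fact_acc(k=2, r=181440)
                fact_acc(k=1, r=362880)
                -> return 362880
              -> return 362880
            -> return 362880
          -> return 362880
        -> return 362880
      -> return 362880
    -> return 362880
  -> return 362880
-> return 362880

Final answer: 362880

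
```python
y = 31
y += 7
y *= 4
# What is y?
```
Trace:
  y=31
  y=38
  y=152

Final answer: 152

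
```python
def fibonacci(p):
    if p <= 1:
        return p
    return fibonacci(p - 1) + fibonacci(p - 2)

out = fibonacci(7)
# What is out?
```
Call trace (a repeated sub-call is expanded the first time; later identical calls just restate its return value):
fibonacci(p=7)
  fibonacci(p=6)
    fibonacci(p=5)
      fibonacci(p=4)
        fibonacci(p=3)
          fibonacci(p=2)
            fibonacci(p=1)
            -> return 1
            fibonacci(p=0)
            -> return 0
          -> return 1
          fibonacci(p=1)
          -> return 1
        -> return 2
        fibonacci(p=2) -> return 1  (same call as traced above)
      -> return 3
      fibonacci(p=3) -> return 2  (same call as traced above)
    -> return 5
    fibonacci(p=4) -> return 3  (same call as traced above)
  -> return 8
  fibonacci(p=5) -> return 5  (same call as traced above)
-> return 13

Final answer: 13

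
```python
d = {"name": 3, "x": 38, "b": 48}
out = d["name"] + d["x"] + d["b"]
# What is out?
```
Trace:
  d={'name': 3, 'x': 38, 'b': 48}
  d={'name': 3, 'x': 38, 'b': 48}, out=89

Final answer: 89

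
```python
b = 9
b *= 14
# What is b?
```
Trace:
  b=9
  b=126

Final answer: 126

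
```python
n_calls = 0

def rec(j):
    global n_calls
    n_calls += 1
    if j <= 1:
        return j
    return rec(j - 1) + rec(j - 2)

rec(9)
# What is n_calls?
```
Call trace (a repeated sub-call is expanded the first time; later identical calls just restate its return value):
rec(j=9)
  rec(j=8)
    rec(j=7)
      rec(j=6)
        rec(j=5)
          rec(j=4)
            rec(j=3)
              rec(j=2)
                rec(j=1)
                -> return 1
                rec(j=0)
                -> return 0
              -> return 1
              rec(j=1)
              -> return 1
            -> return 2
            rec(j=2) -> return 1  (same call as traced above)
          -> return 3
          rec(j=3) -> return 2  (same call as traced above)
        -> return 5
        rec(j=4) -> return 3  (same call as traced above)
      -> return 8
      rec(j=5) -> return 5  (same call as traced above)
    -> return 13
    rec(j=6) -> return 8  (same call as traced above)
  -> return 21
  rec(j=7) -> return 13  (same call as traced above)
-> return 34

n_calls is incremented once per call, so count the calls in each subtree. Let C(j) = number of calls made by rec(j).
C(0) = C(1) = 1 (base case, no recursion); C(j) = 1 + C(j - 1) + C(j - 2) otherwise.
C(2) = 1 + C(1) + C(0) = 1 + 1 + 1 = 3
C(3) = 1 + C(2) + C(1) = 1 + 3 + 1 = 5
C(4) = 1 + C(3) + C(2) = 1 + 5 + 3 = 9
C(5) = 1 + C(4) + C(3) = 1 + 9 + 5 = 15
C(6) = 1 + C(5) + C(4) = 1 + 15 + 9 = 25
C(7) = 1 + C(6) + C(5) = 1 + 25 + 15 = 41
C(8) = 1 + C(7) + C(6) = 1 + 41 + 25 = 67
C(9) = 1 + C(8) + C(7) = 1 + 67 + 41 = 109
n_calls = C(9) = 109

Final answer: 109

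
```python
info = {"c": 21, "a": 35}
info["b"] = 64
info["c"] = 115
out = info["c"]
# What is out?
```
Trace:
  info={'c': 21, 'a': 35}
  info={'c': 21, 'a': 35, 'b': 64}
  info={'c': 115, 'a': 35, 'b': 64}
  info={'c': 115, 'a': 35, 'b': 64}, out=115

Final answer: 115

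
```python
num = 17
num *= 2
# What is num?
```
Trace:
  num=17
  num=34

Final answer: 34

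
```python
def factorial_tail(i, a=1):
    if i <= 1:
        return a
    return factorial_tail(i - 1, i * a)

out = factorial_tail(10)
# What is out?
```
Call trace:
factorial_tail(i=10, a=1)
  factorial_tail(i=9, a=10)
    factorial_tail(i=8, a=90)
      factorial_tail(i=7, a=720)
        factorial_tail(i=6, a=5040)
          factorial_tail(i=5, a=30240)
            factorial_tail(i=4, a=151200)
              factorial_tail(i=3, a=604800)
                factorial_tail(i=2, a=1814400)
                  factorial_tail(i=1, a=3628800)
                  -> return 3628800
                -> return 3628800
              -> return 3628800
            -> return 3628800
          -> return 3628800
        -> return 3628800
      -> return 3628800
    -> return 3628800
  -> return 3628800
-> return 3628800

Final answer: 3628800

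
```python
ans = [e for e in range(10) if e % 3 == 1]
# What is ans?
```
Trace:
  e=0
  e=1
  e=2
  e=3
  e=4
  e=5
  e=6
  e=7
  e=8
  e=9
  ans=[1, 4, 7]

Final answer: [1, 4, 7]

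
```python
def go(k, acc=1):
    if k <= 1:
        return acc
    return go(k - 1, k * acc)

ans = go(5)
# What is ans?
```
Call trace:
go(k=5, acc=1)
  go(k=4, acc=5)
    go(k=3, acc=20)
      go(k=2, acc=60)
        go(k=1, acc=120)
        -> return 120
      -> return 120
    -> return 120
  -> return 120
-> return 120

Final answer: 120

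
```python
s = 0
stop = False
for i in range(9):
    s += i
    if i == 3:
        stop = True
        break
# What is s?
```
Trace:
  s=0
  s=0, stop=False
  s=0, stop=False, i=0
  s=1, stop=False, i=1
  s=3, stop=False, i=2
  s=6, stop=True, i=3

Final answer: 6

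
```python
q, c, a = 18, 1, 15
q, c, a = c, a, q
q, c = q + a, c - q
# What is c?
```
Trace:
  q=18, c=1, a=15
  q=1, c=15, a=18
  q=19, c=14, a=18

Final answer: 14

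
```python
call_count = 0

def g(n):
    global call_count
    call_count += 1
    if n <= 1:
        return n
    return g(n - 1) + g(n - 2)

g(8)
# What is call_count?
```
Call trace (a repeated sub-call is expanded the first time; later identical calls just restate its return value):
g(n=8)
  g(n=7)
    g(n=6)
      g(n=5)
        g(n=4)
          g(n=3)
            g(n=2)
              g(n=1)
              -> return 1
              g(n=0)
              -> return 0
            -> return 1
            g(n=1)
            -> return 1
          -> return 2
          g(n=2) -> return 1  (same call as traced above)
        -> return 3
        g(n=3) -> return 2  (same call as traced above)
      -> return 5
      g(n=4) -> return 3  (same call as traced above)
    -> return 8
    g(n=5) -> return 5  (same call as traced above)
  -> return 13
  g(n=6) -> return 8  (same call as traced above)
-> return 21

call_count is incremented once per call, so count the calls in each subtree. Let C(n) = number of calls made by g(n).
C(0) = C(1) = 1 (base case, no recursion); C(n) = 1 + C(n - 1) + C(n - 2) otherwise.
C(2) = 1 + C(1) + C(0) = 1 + 1 + 1 = 3
C(3) = 1 + C(2) + C(1) = 1 + 3 + 1 = 5
C(4) = 1 + C(3) + C(2) = 1 + 5 + 3 = 9
C(5) = 1 + C(4) + C(3) = 1 + 9 + 5 = 15
C(6) = 1 + C(5) + C(4) = 1 + 15 + 9 = 25
C(7) = 1 + C(6) + C(5) = 1 + 25 + 15 = 41
C(8) = 1 + C(7) + C(6) = 1 + 41 + 25 = 67
call_count = C(8) = 67

Final answer: 67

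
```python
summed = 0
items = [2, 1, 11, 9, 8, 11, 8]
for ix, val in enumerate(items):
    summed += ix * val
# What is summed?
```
Trace:
  summed=0
  summed=0, ix=0, val=2
  summed=1, ix=1, val=1
  summed=23, ix=2, val=11
  summed=50, ix=3, val=9
  summed=82, ix=4, val=8
  summed=137, ix=5, val=11
  summed=185, ix=6, val=8

Final answer: 185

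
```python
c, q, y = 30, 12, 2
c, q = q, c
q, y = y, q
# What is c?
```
Trace:
  c=30, q=12, y=2
  c=12, q=30, y=2
  c=12, q=2, y=30

Final answer: 12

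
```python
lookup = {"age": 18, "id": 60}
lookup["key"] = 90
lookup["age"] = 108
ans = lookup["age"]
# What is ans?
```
Trace:
  lookup={'age': 18, 'id': 60}
  lookup={'age': 18, 'id': 60, 'key': 90}
  lookup={'age': 108, 'id': 60, 'key': 90}
  lookup={'age': 108, 'id': 60, 'key': 90}, ans=108

Final answer: 108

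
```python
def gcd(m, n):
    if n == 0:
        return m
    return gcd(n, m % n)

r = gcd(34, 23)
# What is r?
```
Call trace:
gcd(m=34, n=23)
  gcd(m=23, n=11)
    gcd(m=11, n=1)
      gcd(m=1, n=0)
      -> return 1
    -> return 1
  -> return 1
-> return 1

Final answer: 1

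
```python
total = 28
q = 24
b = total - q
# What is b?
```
Trace:
  total=28
  total=28, q=24
  total=28, q=24, b=4

Final answer: 4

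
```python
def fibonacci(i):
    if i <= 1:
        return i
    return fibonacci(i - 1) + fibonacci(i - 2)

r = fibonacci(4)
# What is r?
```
Call trace (a repeated sub-call is expanded the first time; later identical calls just restate its return value):
fibonacci(i=4)
  fibonacci(i=3)
    fibonacci(i=2)
      fibonacci(i=1)
      -> return 1
      fibonacci(i=0)
      -> return 0
    -> return 1
    fibonacci(i=1)
    -> return 1
  -> return 2
  fibonacci(i=2) -> return 1  (same call as traced above)
-> return 3

Final answer: 3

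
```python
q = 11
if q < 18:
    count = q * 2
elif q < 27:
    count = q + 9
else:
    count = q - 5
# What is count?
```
Trace:
  q=11
  q=11, count=22

Final answer: 22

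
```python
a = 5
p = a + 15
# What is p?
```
Trace:
  a=5
  a=5, p=20

Final answer: 20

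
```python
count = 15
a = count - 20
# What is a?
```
Trace:
  count=15
  count=15, a=-5

Final answer: -5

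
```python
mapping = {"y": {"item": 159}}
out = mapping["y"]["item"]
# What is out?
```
Trace:
  mapping={'y': {'item': 159}}
  mapping={'y': {'item': 159}}, out=159

Final answer: 159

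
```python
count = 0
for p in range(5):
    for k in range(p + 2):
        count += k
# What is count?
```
Trace:
  count=0
  count=0, p=0, k=0
  count=1, p=0, k=1
  count=1, p=1, k=0
  count=2, p=1, k=1
  count=4, p=1, k=2
  count=4, p=2, k=0
  count=5, p=2, k=1
  count=7, p=2, k=2
  count=10, p=2, k=3
  count=10, p=3, k=0
  count=11, p=3, k=1
  count=13, p=3, k=2
  count=16, p=3, k=3
  count=20, p=3, k=4
  count=20, p=4, k=0
  count=21, p=4, k=1
  count=23, p=4, k=2
  count=26, p=4, k=3
  count=30, p=4, k=4
  count=35, p=4, k=5

Final answer: 35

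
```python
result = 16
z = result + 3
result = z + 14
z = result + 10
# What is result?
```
Trace:
  result=16
  result=16, z=19
  result=33, z=19
  result=33, z=43

Final answer: 33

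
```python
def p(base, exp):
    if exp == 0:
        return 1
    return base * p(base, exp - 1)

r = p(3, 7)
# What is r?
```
Call trace:
p(base=3, exp=7)
  p(base=3, exp=6)
    p(base=3, exp=5)
      p(base=3, exp=4)
        p(base=3, exp=3)
          p(base=3, exp=2)
            p(base=3, exp=1)
              p(base=3, exp=0)
              -> return 1
            -> return 3
          -> return 9
        -> return 27
      -> return 81
    -> return 243
  -> return 729
-> return 2187

Final answer: 2187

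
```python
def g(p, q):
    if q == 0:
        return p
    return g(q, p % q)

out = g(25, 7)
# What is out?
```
Call trace:
g(p=25, q=7)
  g(p=7, q=4)
    g(p=4, q=3)
      g(p=3, q=1)
        g(p=1, q=0)
        -> return 1
      -> return 1
    -> return 1
  -> return 1
-> return 1

Final answer: 1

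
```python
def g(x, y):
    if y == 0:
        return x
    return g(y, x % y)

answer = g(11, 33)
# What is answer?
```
Call trace:
g(x=11, y=33)
  g(x=33, y=11)
    g(x=11, y=0)
    -> return 11
  -> return 11
-> return 11

Final answer: 11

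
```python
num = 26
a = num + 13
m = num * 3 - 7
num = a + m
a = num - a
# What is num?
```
Trace:
  num=26
  num=26, a=39
  num=26, a=39, m=71
  num=110, a=39, m=71
  num=110, a=71, m=71

Final answer: 110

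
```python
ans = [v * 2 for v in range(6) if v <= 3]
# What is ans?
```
Trace:
  v=0
  v=1
  v=2
  v=3
  v=4
  v=5
  ans=[0, 2, 4, 6]

Final answer: [0, 2, 4, 6]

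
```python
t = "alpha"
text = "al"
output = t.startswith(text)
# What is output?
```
Trace:
  t='alpha'
  t='alpha', text='al'
  t='alpha', text='al', output=True

Final answer: True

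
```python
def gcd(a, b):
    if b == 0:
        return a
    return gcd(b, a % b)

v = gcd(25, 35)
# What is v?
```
Call trace:
gcd(a=25, b=35)
  gcd(a=35, b=25)
    gcd(a=25, b=10)
      gcd(a=10, b=5)
        gcd(a=5, b=0)
        -> return 5
      -> return 5
    -> return 5
  -> return 5
-> return 5

Final answer: 5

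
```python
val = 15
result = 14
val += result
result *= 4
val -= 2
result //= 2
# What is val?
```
Trace:
  val=15
  val=15, result=14
  val=29, result=14
  val=29, result=56
  val=27, result=56
  val=27, result=28

Final answer: 27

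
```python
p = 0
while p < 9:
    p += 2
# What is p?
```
Trace:
  p=0
  p=2
  p=4
  p=6
  p=8
  p=10

Final answer: 10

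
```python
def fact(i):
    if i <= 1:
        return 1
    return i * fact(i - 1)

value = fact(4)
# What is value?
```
Call trace:
fact(i=4)
  fact(i=3)
    fact(i=2)
      fact(i=1)
      -> return 1
    -> return 2
  -> return 6
-> return 24

Final answer: 24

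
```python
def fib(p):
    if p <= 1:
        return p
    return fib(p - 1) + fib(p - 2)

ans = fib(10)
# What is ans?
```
Call trace (a repeated sub-call is expanded the first time; later identical calls just restate its return value):
fib(p=10)
  fib(p=9)
    fib(p=8)
      fib(p=7)
        fib(p=6)
          fib(p=5)
            fib(p=4)
              fib(p=3)
                fib(p=2)
                  fib(p=1)
                  -> return 1
                  fib(p=0)
                  -> return 0
                -> return 1
                fib(p=1)
                -> return 1
              -> return 2
              fib(p=2) -> return 1  (same call as traced above)
            -> return 3
            fib(p=3) -> return 2  (same call as traced above)
          -> return 5
          fib(p=4) -> return 3  (same call as traced above)
        -> return 8
        fib(p=5) -> return 5  (same call as traced above)
      -> return 13
      fib(p=6) -> return 8  (same call as traced above)
    -> return 21
    fib(p=7) -> return 13  (same call as traced above)
  -> return 34
  fib(p=8) -> return 21  (same call as traced above)
-> return 55

Final answer: 55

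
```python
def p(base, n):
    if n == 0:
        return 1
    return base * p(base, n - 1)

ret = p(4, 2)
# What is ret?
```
Call trace:
p(base=4, n=2)
  p(base=4, n=1)
    p(base=4, n=0)
    -> return 1
  -> return 4
-> return 16

Final answer: 16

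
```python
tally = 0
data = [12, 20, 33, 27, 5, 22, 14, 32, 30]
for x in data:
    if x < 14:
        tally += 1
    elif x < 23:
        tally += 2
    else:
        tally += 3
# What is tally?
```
Trace:
  tally=0
  tally=1, x=12
  tally=3, x=20
  tally=6, x=33
  tally=9, x=27
  tally=10, x=5
  tally=12, x=22
  tally=14, x=14
  tally=17, x=32
  tally=20, x=30

Final answer: 20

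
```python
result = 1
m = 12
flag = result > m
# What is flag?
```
Trace:
  result=1
  result=1, m=12
  result=1, m=12, flag=False

Final answer: False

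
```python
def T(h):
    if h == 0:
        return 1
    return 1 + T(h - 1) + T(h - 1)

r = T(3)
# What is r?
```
Call trace (a repeated sub-call is expanded the first time; later identical calls just restate its return value):
T(h=3)
  T(h=2)
    T(h=1)
      T(h=0)
      -> return 1
      T(h=0)
      -> return 1
    -> return 3
    T(h=1) -> return 3  (same call as traced above)
  -> return 7
  T(h=2) -> return 7  (same call as traced above)
-> return 15

Final answer: 15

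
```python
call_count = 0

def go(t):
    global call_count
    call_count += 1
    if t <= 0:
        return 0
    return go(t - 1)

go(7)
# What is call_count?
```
Call trace:
go(t=7)
  go(t=6)
    go(t=5)
      go(t=4)
        go(t=3)
          go(t=2)
            go(t=1)
              go(t=0)
              -> return 0
            -> return 0
          -> return 0
        -> return 0
      -> return 0
    -> return 0
  -> return 0
-> return 0

call_count is incremented once per call. go is entered once for each t = 7, 6, 5, 4, 3, 2, 1, 0 (the t <= 0 call returns without recursing), i.e. 7 + 1 calls.
call_count = 8

Final answer: 8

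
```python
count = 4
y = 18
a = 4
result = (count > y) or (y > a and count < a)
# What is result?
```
Trace:
  count=4
  count=4, y=18
  count=4, y=18, a=4
  count=4, y=18, a=4, result=False

Final answer: False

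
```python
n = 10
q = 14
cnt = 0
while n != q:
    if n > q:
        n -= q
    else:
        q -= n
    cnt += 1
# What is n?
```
Trace:
  n=10
  n=10, q=14
  n=10, q=14, cnt=0
  n=10, q=4, cnt=1
  n=6, q=4, cnt=2
  n=2, q=4, cnt=3
  n=2, q=2, cnt=4

Final answer: 2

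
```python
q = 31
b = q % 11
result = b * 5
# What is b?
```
Trace:
  q=31
  q=31, b=9
  q=31, b=9, result=45

Final answer: 9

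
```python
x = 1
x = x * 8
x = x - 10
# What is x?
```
Trace:
  x=1
  x=8
  x=-2

Final answer: -2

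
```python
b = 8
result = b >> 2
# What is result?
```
Trace:
  b=8
  b=8, result=2

Final answer: 2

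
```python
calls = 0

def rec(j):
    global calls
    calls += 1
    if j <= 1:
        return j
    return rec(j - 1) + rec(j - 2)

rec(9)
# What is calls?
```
Call trace (a repeated sub-call is expanded the first time; later identical calls just restate its return value):
rec(j=9)
  rec(j=8)
    rec(j=7)
      rec(j=6)
        rec(j=5)
          rec(j=4)
            rec(j=3)
              rec(j=2)
                rec(j=1)
                -> return 1
                rec(j=0)
                -> return 0
              -> return 1
              rec(j=1)
              -> return 1
            -> return 2
            rec(j=2) -> return 1  (same call as traced above)
          -> return 3
          rec(j=3) -> return 2  (same call as traced above)
        -> return 5
        rec(j=4) -> return 3  (same call as traced above)
      -> return 8
      rec(j=5) -> return 5  (same call as traced above)
    -> return 13
    rec(j=6) -> return 8  (same call as traced above)
  -> return 21
  rec(j=7) -> return 13  (same call as traced above)
-> return 34

calls is incremented once per call, so count the calls in each subtree. Let C(j) = number of calls made by rec(j).
C(0) = C(1) = 1 (base case, no recursion); C(j) = 1 + C(j - 1) + C(j - 2) otherwise.
C(2) = 1 + C(1) + C(0) = 1 + 1 + 1 = 3
C(3) = 1 + C(2) + C(1) = 1 + 3 + 1 = 5
C(4) = 1 + C(3) + C(2) = 1 + 5 + 3 = 9
C(5) = 1 + C(4) + C(3) = 1 + 9 + 5 = 15
C(6) = 1 + C(5) + C(4) = 1 + 15 + 9 = 25
C(7) = 1 + C(6) + C(5) = 1 + 25 + 15 = 41
C(8) = 1 + C(7) + C(6) = 1 + 41 + 25 = 67
C(9) = 1 + C(8) + C(7) = 1 + 67 + 41 = 109
calls = C(9) = 109

Final answer: 109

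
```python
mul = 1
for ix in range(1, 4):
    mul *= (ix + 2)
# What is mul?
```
Trace:
  mul=1
  mul=3, ix=1
  mul=12, ix=2
  mul=60, ix=3

Final answer: 60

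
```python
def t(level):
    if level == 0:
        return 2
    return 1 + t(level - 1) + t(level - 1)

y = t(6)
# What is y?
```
Call trace (a repeated sub-call is expanded the first time; later identical calls just restate its return value):
t(level=6)
  t(level=5)
    t(level=4)
      t(level=3)
        t(level=2)
          t(level=1)
            t(level=0)
            -> return 2
            t(level=0)
            -> return 2
          -> return 5
          t(level=1) -> return 5  (same call as traced above)
        -> return 11
        t(level=2) -> return 11  (same call as traced above)
      -> return 23
      t(level=3) -> return 23  (same call as traced above)
    -> return 47
    t(level=4) -> return 47  (same call as traced above)
  -> return 95
  t(level=5) -> return 95  (same call as traced above)
-> return 191

Final answer: 191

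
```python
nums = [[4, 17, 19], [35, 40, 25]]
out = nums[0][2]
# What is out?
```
Trace:
  nums=[[4, 17, 19], [35, 40, 25]]
  nums=[[4, 17, 19], [35, 40, 25]], out=19

Final answer: 19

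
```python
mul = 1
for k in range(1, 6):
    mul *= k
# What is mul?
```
Trace:
  mul=1
  mul=1, k=1
  mul=2, k=2
  mul=6, k=3
  mul=24, k=4
  mul=120, k=5

Final answer: 120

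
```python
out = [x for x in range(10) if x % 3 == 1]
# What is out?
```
Trace:
  x=0
  x=1
  x=2
  x=3
  x=4
  x=5
  x=6
  x=7
  x=8
  x=9
  out=[1, 4, 7]

Final answer: [1, 4, 7]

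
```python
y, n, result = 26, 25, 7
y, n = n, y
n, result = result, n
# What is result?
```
Trace:
  y=26, n=25, result=7
  y=25, n=26, result=7
  y=25, n=7, result=26

Final answer: 26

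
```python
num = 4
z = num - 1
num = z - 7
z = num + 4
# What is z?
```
Trace:
  num=4
  num=4, z=3
  num=-4, z=3
  num=-4, z=0

Final answer: 0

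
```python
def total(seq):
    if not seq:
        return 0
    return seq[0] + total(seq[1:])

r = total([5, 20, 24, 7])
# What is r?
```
Call trace:
total(seq=[5, 20, 24, 7])
  total(seq=[20, 24, 7])
    total(seq=[24, 7])
      total(seq=[7])
        total(seq=[])
        -> return 0
      -> return 7
    -> return 31
  -> return 51
-> return 56

Final answer: 56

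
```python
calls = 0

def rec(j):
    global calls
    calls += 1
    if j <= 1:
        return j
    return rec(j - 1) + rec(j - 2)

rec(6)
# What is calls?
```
Call trace (a repeated sub-call is expanded the first time; later identical calls just restate its return value):
rec(j=6)
  rec(j=5)
    rec(j=4)
      rec(j=3)
        rec(j=2)
          rec(j=1)
          -> return 1
          rec(j=0)
          -> return 0
        -> return 1
        rec(j=1)
        -> return 1
      -> return 2
      rec(j=2) -> return 1  (same call as traced above)
    -> return 3
    rec(j=3) -> return 2  (same call as traced above)
  -> return 5
  rec(j=4) -> return 3  (same call as traced above)
-> return 8

calls is incremented once per call, so count the calls in each subtree. Let C(j) = number of calls made by rec(j).
C(0) = C(1) = 1 (base case, no recursion); C(j) = 1 + C(j - 1) + C(j - 2) otherwise.
C(2) = 1 + C(1) + C(0) = 1 + 1 + 1 = 3
C(3) = 1 + C(2) + C(1) = 1 + 3 + 1 = 5
C(4) = 1 + C(3) + C(2) = 1 + 5 + 3 = 9
C(5) = 1 + C(4) + C(3) = 1 + 9 + 5 = 15
C(6) = 1 + C(5) + C(4) = 1 + 15 + 9 = 25
calls = C(6) = 25

Final answer: 25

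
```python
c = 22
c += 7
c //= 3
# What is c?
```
Trace:
  c=22
  c=29
  c=9

Final answer: 9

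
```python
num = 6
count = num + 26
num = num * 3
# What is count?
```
Trace:
  num=6
  num=6, count=32
  num=18, count=32

Final answer: 32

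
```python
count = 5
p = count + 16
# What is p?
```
Trace:
  count=5
  count=5, p=21

Final answer: 21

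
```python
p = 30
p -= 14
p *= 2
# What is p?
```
Trace:
  p=30
  p=16
  p=32

Final answer: 32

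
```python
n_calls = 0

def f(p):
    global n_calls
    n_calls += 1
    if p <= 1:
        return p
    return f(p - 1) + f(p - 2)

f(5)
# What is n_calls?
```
Call trace (a repeated sub-call is expanded the first time; later identical calls just restate its return value):
f(p=5)
  f(p=4)
    f(p=3)
      f(p=2)
        f(p=1)
        -> return 1
        f(p=0)
        -> return 0
      -> return 1
      f(p=1)
      -> return 1
    -> return 2
    f(p=2) -> return 1  (same call as traced above)
  -> return 3
  f(p=3) -> return 2  (same call as traced above)
-> return 5

n_calls is incremented once per call, so count the calls in each subtree. Let C(p) = number of calls made by f(p).
C(0) = C(1) = 1 (base case, no recursion); C(p) = 1 + C(p - 1) + C(p - 2) otherwise.
C(2) = 1 + C(1) + C(0) = 1 + 1 + 1 = 3
C(3) = 1 + C(2) + C(1) = 1 + 3 + 1 = 5
C(4) = 1 + C(3) + C(2) = 1 + 5 + 3 = 9
C(5) = 1 + C(4) + C(3) = 1 + 9 + 5 = 15
n_calls = C(5) = 15

Final answer: 15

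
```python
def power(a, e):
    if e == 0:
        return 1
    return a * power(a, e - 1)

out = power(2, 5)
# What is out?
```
Call trace:
power(a=2, e=5)
  power(a=2, e=4)
    power(a=2, e=3)
      power(a=2, e=2)
        power(a=2, e=1)
          power(a=2, e=0)
          -> return 1
        -> return 2
      -> return 4
    -> return 8
  -> return 16
-> return 32

Final answer: 32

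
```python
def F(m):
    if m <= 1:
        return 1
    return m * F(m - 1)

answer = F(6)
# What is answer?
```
Call trace:
F(m=6)
  F(m=5)
    F(m=4)
      F(m=3)
        F(m=2)
          F(m=1)
          -> return 1
        -> return 2
      -> return 6
    -> return 24
  -> return 120
-> return 720

Final answer: 720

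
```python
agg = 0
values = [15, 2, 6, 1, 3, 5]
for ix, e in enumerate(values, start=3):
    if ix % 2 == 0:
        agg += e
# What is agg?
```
Trace:
  agg=0
  agg=0, ix=3, e=15
  agg=2, ix=4, e=2
  agg=2, ix=5, e=6
  agg=3, ix=6, e=1
  agg=3, ix=7, e=3
  agg=8, ix=8, e=5

Final answer: 8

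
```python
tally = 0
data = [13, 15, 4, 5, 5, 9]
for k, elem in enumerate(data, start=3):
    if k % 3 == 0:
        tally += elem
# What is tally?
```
Trace:
  tally=0
  tally=13, k=3, elem=13
  tally=13, k=4, elem=15
  tally=13, k=5, elem=4
  tally=18, k=6, elem=5
  tally=18, k=7, elem=5
  tally=18, k=8, elem=9

Final answer: 18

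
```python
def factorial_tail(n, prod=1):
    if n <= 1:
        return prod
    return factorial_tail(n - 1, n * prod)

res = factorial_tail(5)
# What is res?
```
Call trace:
factorial_tail(n=5, prod=1)
  factorial_tail(n=4, prod=5)
    factorial_tail(n=3, prod=20)
      factorial_tail(n=2, prod=60)
        factorial_tail(n=1, prod=120)
        -> return 120
      -> return 120
    -> return 120
  -> return 120
-> return 120

Final answer: 120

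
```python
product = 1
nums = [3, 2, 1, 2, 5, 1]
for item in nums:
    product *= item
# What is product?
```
Trace:
  product=1
  product=3, item=3
  product=6, item=2
  product=6, item=1
  product=12, item=2
  product=60, item=5
  product=60, item=1

Final answer: 60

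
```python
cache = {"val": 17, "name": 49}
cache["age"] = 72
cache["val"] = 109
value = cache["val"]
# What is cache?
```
Trace:
  cache={'val': 17, 'name': 49}
  cache={'val': 17, 'name': 49, 'age': 72}
  cache={'val': 109, 'name': 49, 'age': 72}
  cache={'val': 109, 'name': 49, 'age': 72}, value=109

Final answer: {'val': 109, 'name': 49, 'age': 72}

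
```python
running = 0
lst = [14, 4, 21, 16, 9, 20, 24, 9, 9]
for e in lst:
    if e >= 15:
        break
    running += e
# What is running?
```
Trace:
  running=0
  running=14, e=14
  running=18, e=4
  running=18, e=21

Final answer: 18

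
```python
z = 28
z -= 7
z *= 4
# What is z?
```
Trace:
  z=28
  z=21
  z=84

Final answer: 84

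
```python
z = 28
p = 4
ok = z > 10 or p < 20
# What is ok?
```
Trace:
  z=28
  z=28, p=4
  z=28, p=4, ok=True

Final answer: True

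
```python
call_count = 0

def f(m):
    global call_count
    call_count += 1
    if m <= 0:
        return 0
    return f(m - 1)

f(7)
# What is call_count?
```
Call trace:
f(m=7)
  f(m=6)
    f(m=5)
      f(m=4)
        f(m=3)
          f(m=2)
            f(m=1)
              f(m=0)
              -> return 0
            -> return 0
          -> return 0
        -> return 0
      -> return 0
    -> return 0
  -> return 0
-> return 0

call_count is incremented once per call. f is entered once for each m = 7, 6, 5, 4, 3, 2, 1, 0 (the m <= 0 call returns without recursing), i.e. 7 + 1 calls.
call_count = 8

Final answer: 8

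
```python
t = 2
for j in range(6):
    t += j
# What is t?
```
Trace:
  t=2
  t=2, j=0
  t=3, j=1
  t=5, j=2
  t=8, j=3
  t=12, j=4
  t=17, j=5

Final answer: 17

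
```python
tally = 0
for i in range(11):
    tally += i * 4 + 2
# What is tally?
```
Trace:
  tally=0
  tally=2, i=0
  tally=8, i=1
  tally=18, i=2
  tally=32, i=3
  tally=50, i=4
  tally=72, i=5
  tally=98, i=6
  tally=128, i=7
  tally=162, i=8
  tally=200, i=9
  tally=242, i=10

Final answer: 242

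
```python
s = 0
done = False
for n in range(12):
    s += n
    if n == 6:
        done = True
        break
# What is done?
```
Trace:
  s=0
  s=0, done=False
  s=0, done=False, n=0
  s=1, done=False, n=1
  s=3, done=False, n=2
  s=6, done=False, n=3
  s=10, done=False, n=4
  s=15, done=False, n=5
  s=21, done=True, n=6

Final answer: True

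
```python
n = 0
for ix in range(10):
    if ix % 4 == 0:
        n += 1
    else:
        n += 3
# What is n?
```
Trace:
  n=0
  n=1, ix=0
  n=4, ix=1
  n=7, ix=2
  n=10, ix=3
  n=11, ix=4
  n=14, ix=5
  n=17, ix=6
  n=20, ix=7
  n=21, ix=8
  n=24, ix=9

Final answer: 24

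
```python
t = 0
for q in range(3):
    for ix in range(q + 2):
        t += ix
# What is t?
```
Trace:
  t=0
  t=0, q=0, ix=0
  t=1, q=0, ix=1
  t=1, q=1, ix=0
  t=2, q=1, ix=1
  t=4, q=1, ix=2
  t=4, q=2, ix=0
  t=5, q=2, ix=1
  t=7, q=2, ix=2
  t=10, q=2, ix=3

Final answer: 10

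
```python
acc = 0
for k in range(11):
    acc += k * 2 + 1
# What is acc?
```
Trace:
  acc=0
  acc=1, k=0
  acc=4, k=1
  acc=9, k=2
  acc=16, k=3
  acc=25, k=4
  acc=36, k=5
  acc=49, k=6
  acc=64, k=7
  acc=81, k=8
  acc=100, k=9
  acc=121, k=10

Final answer: 121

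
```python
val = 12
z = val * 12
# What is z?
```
Trace:
  val=12
  val=12, z=144

Final answer: 144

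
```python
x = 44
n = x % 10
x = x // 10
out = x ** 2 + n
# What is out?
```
Trace:
  x=44
  x=44, n=4
  x=4, n=4
  x=4, n=4, out=20

Final answer: 20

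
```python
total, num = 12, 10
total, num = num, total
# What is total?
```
Trace:
  total=12, num=10
  total=10, num=12

Final answer: 10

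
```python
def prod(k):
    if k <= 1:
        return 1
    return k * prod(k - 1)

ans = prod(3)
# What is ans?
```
Call trace:
prod(k=3)
  prod(k=2)
    prod(k=1)
    -> return 1
  -> return 2
-> return 6

Final answer: 6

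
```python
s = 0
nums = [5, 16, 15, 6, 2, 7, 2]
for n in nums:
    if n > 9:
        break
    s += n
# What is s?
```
Trace:
  s=0
  s=5, n=5
  s=5, n=16

Final answer: 5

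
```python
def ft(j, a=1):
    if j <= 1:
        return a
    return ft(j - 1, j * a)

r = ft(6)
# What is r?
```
Call trace:
ft(j=6, a=1)
  ft(j=5, a=6)
    ft(j=4, a=30)
      ft(j=3, a=120)
        ft(j=2, a=360)
          ft(j=1, a=720)
          -> return 720
        -> return 720
      -> return 720
    -> return 720
  -> return 720
-> return 720

Final answer: 720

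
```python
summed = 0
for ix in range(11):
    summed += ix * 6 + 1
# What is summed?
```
Trace:
  summed=0
  summed=1, ix=0
  summed=8, ix=1
  summed=21, ix=2
  summed=40, ix=3
  summed=65, ix=4
  summed=96, ix=5
  summed=133, ix=6
  summed=176, ix=7
  summed=225, ix=8
  summed=280, ix=9
  summed=341, ix=10

Final answer: 341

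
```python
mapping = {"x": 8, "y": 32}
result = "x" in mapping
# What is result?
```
Trace:
  mapping={'x': 8, 'y': 32}
  mapping={'x': 8, 'y': 32}, result=True

Final answer: True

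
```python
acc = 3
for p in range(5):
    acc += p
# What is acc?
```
Trace:
  acc=3
  acc=3, p=0
  acc=4, p=1
  acc=6, p=2
  acc=9, p=3
  acc=13, p=4

Final answer: 13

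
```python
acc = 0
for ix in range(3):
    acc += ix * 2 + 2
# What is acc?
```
Trace:
  acc=0
  acc=2, ix=0
  acc=6, ix=1
  acc=12, ix=2

Final answer: 12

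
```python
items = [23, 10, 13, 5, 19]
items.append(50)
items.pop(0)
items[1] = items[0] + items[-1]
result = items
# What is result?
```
Trace:
  items=[23, 10, 13, 5, 19]
  items=[23, 10, 13, 5, 19, 50]
  items=[10, 13, 5, 19, 50]
  items=[10, 60, 5, 19, 50]
  items=[10, 60, 5, 19, 50], result=[10, 60, 5, 19, 50]

Final answer: [10, 60, 5, 19, 50]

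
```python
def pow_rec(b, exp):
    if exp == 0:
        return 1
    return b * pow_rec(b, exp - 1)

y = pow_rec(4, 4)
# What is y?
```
Call trace:
pow_rec(b=4, exp=4)
  pow_rec(b=4, exp=3)
    pow_rec(b=4, exp=2)
      pow_rec(b=4, exp=1)
        pow_rec(b=4, exp=0)
        -> return 1
      -> return 4
    -> return 16
  -> return 64
-> return 256

Final answer: 256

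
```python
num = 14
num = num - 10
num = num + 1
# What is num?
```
Trace:
  num=14
  num=4
  num=5

Final answer: 5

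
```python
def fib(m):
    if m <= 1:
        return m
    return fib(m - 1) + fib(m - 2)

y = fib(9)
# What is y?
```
Call trace (a repeated sub-call is expanded the first time; later identical calls just restate its return value):
fib(m=9)
  fib(m=8)
    fib(m=7)
      fib(m=6)
        fib(m=5)
          fib(m=4)
            fib(m=3)
              fib(m=2)
                fib(m=1)
                -> return 1
                fib(m=0)
                -> return 0
              -> return 1
              fib(m=1)
              -> return 1
            -> return 2
            fib(m=2) -> return 1  (same call as traced above)
          -> return 3
          fib(m=3) -> return 2  (same call as traced above)
        -> return 5
        fib(m=4) -> return 3  (same call as traced above)
      -> return 8
      fib(m=5) -> return 5  (same call as traced above)
    -> return 13
    fib(m=6) -> return 8  (same call as traced above)
  -> return 21
  fib(m=7) -> return 13  (same call as traced above)
-> return 34

Final answer: 34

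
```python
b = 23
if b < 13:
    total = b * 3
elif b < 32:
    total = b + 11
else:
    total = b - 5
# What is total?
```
Trace:
  b=23
  b=23, total=34

Final answer: 34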